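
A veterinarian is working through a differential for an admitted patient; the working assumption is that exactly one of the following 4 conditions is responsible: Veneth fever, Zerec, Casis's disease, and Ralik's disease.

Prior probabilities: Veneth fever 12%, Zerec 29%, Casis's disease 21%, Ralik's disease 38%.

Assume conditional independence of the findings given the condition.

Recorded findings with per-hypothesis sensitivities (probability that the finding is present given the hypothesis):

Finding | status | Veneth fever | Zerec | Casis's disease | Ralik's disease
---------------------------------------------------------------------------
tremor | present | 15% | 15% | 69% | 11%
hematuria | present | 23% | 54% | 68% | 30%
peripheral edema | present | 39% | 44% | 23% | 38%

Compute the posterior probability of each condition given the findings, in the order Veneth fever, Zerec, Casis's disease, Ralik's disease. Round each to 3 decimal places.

0.041, 0.262, 0.576, 0.121

Multiply each prior by the joint likelihood of the evidence pattern:
  Veneth fever: 0.12 × 0.15 × 0.23 × 0.39 = 0.0016146
  Zerec: 0.29 × 0.15 × 0.54 × 0.44 = 0.010336
  Casis's disease: 0.21 × 0.69 × 0.68 × 0.23 = 0.022662
  Ralik's disease: 0.38 × 0.11 × 0.30 × 0.38 = 0.0047652
The unnormalized weights sum to 0.039378.
P(Veneth fever | evidence) = 0.0016146 / 0.039378 ≈ 0.041
P(Zerec | evidence) = 0.010336 / 0.039378 ≈ 0.262
P(Casis's disease | evidence) = 0.022662 / 0.039378 ≈ 0.576
P(Ralik's disease | evidence) = 0.0047652 / 0.039378 ≈ 0.121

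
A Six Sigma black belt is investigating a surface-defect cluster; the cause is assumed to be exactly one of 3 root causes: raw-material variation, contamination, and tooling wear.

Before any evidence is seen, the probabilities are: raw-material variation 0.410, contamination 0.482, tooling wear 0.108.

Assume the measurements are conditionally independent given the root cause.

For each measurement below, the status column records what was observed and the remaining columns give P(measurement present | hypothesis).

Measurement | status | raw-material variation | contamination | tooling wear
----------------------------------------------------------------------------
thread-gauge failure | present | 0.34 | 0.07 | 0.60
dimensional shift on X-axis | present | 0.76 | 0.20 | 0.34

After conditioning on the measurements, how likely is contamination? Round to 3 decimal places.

By Bayes' rule with conditional independence, the unnormalized weight for each hypothesis is prior × ∏ likelihoods:
  raw-material variation: 0.410 × 0.34 × 0.76 = 0.10594
  contamination: 0.482 × 0.07 × 0.20 = 0.006748
  tooling wear: 0.108 × 0.60 × 0.34 = 0.022032
The unnormalized weights sum to 0.13472.
P(contamination | evidence) = 0.006748 / 0.13472 ≈ 0.050.

0.050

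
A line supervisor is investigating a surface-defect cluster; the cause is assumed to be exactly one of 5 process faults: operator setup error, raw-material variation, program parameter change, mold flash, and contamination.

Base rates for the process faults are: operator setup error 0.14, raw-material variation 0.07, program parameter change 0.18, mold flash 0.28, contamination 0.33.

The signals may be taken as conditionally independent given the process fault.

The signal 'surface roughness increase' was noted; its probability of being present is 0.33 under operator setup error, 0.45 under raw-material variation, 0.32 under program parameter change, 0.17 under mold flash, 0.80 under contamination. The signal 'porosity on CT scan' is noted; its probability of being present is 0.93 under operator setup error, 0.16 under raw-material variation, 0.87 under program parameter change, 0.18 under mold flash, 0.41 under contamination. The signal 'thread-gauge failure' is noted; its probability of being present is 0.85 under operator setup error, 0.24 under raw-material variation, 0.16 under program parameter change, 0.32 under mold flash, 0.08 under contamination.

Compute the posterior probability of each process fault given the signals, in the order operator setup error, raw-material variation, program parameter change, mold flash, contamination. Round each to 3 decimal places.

Multiply each prior by the joint likelihood of the signal pattern:
  operator setup error: 0.14 × 0.33 × 0.93 × 0.85 = 0.036521
  raw-material variation: 0.07 × 0.45 × 0.16 × 0.24 = 0.0012096
  program parameter change: 0.18 × 0.32 × 0.87 × 0.16 = 0.0080179
  mold flash: 0.28 × 0.17 × 0.18 × 0.32 = 0.0027418
  contamination: 0.33 × 0.80 × 0.41 × 0.08 = 0.0086592
Normalizing constant Z = 0.036521 + 0.0012096 + 0.0080179 + 0.0027418 + 0.0086592 = 0.05715.
P(operator setup error | evidence) = 0.036521 / 0.05715 ≈ 0.639
P(raw-material variation | evidence) = 0.0012096 / 0.05715 ≈ 0.021
P(program parameter change | evidence) = 0.0080179 / 0.05715 ≈ 0.140
P(mold flash | evidence) = 0.0027418 / 0.05715 ≈ 0.048
P(contamination | evidence) = 0.0086592 / 0.05715 ≈ 0.152

0.639, 0.021, 0.140, 0.048, 0.152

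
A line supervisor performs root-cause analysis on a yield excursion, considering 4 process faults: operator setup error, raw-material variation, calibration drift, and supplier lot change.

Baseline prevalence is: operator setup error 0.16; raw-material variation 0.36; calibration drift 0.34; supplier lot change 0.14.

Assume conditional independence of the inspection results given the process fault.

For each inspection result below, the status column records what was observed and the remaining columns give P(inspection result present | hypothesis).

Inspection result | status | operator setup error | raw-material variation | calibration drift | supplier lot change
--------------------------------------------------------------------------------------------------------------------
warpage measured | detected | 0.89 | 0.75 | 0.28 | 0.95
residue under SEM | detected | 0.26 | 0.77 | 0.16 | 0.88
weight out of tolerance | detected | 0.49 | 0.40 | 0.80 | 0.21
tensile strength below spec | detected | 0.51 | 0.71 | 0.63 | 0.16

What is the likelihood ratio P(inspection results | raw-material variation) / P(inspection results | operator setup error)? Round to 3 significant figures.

2.84

Take the product of per-inspection result likelihoods under each hypothesis, then divide.
  raw-material variation: 0.75 × 0.77 × 0.40 × 0.71 = 0.16401
  operator setup error: 0.89 × 0.26 × 0.49 × 0.51 = 0.057827
Bayes factor = 0.16401 / 0.057827 ≈ 2.84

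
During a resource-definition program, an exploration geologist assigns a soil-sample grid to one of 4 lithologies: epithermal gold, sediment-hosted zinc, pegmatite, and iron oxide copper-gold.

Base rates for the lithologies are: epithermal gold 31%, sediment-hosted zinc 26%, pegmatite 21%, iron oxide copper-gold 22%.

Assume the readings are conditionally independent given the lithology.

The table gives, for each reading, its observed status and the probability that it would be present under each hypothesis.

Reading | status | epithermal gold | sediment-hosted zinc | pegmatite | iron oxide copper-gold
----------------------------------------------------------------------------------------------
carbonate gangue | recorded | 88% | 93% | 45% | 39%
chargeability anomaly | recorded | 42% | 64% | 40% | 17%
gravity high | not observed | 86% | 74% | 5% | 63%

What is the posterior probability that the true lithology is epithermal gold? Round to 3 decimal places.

By Bayes' rule with conditional independence, the unnormalized weight for each hypothesis is prior × ∏ likelihoods (using 1 − P(present | H) for each absent reading):
  epithermal gold: 0.31 × 0.88 × 0.42 × (1 − 0.86) = 0.016041
  sediment-hosted zinc: 0.26 × 0.93 × 0.64 × (1 − 0.74) = 0.040236
  pegmatite: 0.21 × 0.45 × 0.40 × (1 − 0.05) = 0.03591
  iron oxide copper-gold: 0.22 × 0.39 × 0.17 × (1 − 0.63) = 0.0053968
Normalizing constant Z = 0.016041 + 0.040236 + 0.03591 + 0.0053968 = 0.097583.
P(epithermal gold | evidence) = 0.016041 / 0.097583 ≈ 0.164.

0.164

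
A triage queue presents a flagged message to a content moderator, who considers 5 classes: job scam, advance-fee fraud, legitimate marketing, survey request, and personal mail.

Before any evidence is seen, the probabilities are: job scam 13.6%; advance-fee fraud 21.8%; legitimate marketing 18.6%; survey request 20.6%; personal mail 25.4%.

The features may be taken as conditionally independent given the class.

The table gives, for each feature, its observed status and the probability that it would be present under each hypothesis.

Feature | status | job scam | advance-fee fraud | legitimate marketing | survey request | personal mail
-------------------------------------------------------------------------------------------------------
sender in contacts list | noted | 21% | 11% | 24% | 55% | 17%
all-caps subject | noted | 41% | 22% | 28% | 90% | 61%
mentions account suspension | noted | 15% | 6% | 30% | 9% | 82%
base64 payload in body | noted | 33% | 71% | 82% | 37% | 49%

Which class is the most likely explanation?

Multiply each prior by the joint likelihood of the feature pattern:
  job scam: 0.136 × 0.21 × 0.41 × 0.15 × 0.33 = 0.00057963
  advance-fee fraud: 0.218 × 0.11 × 0.22 × 0.06 × 0.71 = 0.00022474
  legitimate marketing: 0.186 × 0.24 × 0.28 × 0.30 × 0.82 = 0.0030748
  survey request: 0.206 × 0.55 × 0.90 × 0.09 × 0.37 = 0.0033956
  personal mail: 0.254 × 0.17 × 0.61 × 0.82 × 0.49 = 0.010583
Marginal likelihood of the evidence = 0.017858.
P(job scam | evidence) ≈ 0.00057963 / 0.017858 ≈ 0.032
P(advance-fee fraud | evidence) ≈ 0.00022474 / 0.017858 ≈ 0.013
P(legitimate marketing | evidence) ≈ 0.0030748 / 0.017858 ≈ 0.172
P(survey request | evidence) ≈ 0.0033956 / 0.017858 ≈ 0.190
P(personal mail | evidence) ≈ 0.010583 / 0.017858 ≈ 0.593
The largest is 0.593, so personal mail is most probable.

personal mail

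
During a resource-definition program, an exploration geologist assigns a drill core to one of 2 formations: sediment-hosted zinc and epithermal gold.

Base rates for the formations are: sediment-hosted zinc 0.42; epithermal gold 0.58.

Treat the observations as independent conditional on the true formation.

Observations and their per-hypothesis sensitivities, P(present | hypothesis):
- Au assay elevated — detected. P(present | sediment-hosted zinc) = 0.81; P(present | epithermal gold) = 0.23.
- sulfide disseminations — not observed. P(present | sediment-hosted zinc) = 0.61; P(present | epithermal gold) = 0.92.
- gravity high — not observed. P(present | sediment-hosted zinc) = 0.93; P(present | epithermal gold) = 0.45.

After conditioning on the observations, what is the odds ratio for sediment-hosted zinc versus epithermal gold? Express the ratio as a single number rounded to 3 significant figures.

1.58

Unnormalized posterior weight (prior times the observation likelihoods) for each of the two hypotheses (using 1 − P(present | H) for each absent observation):
  sediment-hosted zinc: 0.42 × 0.81 × (1 − 0.61) × (1 − 0.93) = 0.0092875
  epithermal gold: 0.58 × 0.23 × (1 − 0.92) × (1 − 0.45) = 0.0058696
Posterior odds = 0.0092875 / 0.0058696 ≈ 1.58.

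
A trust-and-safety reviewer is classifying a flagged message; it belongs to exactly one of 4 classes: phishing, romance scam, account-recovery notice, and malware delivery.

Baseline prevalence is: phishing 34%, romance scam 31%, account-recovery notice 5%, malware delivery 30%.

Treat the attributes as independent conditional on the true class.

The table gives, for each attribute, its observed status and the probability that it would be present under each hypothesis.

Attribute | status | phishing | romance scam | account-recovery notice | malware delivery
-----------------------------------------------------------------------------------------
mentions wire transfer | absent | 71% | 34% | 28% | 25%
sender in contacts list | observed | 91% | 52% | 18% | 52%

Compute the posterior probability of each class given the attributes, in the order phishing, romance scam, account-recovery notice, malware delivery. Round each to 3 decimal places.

0.281, 0.333, 0.020, 0.366

By Bayes' rule with conditional independence, the unnormalized weight for each hypothesis is prior × ∏ likelihoods (using 1 − P(present | H) for each absent attribute):
  phishing: 0.34 × (1 − 0.71) × 0.91 = 0.089726
  romance scam: 0.31 × (1 − 0.34) × 0.52 = 0.10639
  account-recovery notice: 0.05 × (1 − 0.28) × 0.18 = 0.00648
  malware delivery: 0.30 × (1 − 0.25) × 0.52 = 0.117
Marginal likelihood of the evidence = 0.3196.
P(phishing | evidence) = 0.089726 / 0.3196 ≈ 0.281
P(romance scam | evidence) = 0.10639 / 0.3196 ≈ 0.333
P(account-recovery notice | evidence) = 0.00648 / 0.3196 ≈ 0.020
P(malware delivery | evidence) = 0.117 / 0.3196 ≈ 0.366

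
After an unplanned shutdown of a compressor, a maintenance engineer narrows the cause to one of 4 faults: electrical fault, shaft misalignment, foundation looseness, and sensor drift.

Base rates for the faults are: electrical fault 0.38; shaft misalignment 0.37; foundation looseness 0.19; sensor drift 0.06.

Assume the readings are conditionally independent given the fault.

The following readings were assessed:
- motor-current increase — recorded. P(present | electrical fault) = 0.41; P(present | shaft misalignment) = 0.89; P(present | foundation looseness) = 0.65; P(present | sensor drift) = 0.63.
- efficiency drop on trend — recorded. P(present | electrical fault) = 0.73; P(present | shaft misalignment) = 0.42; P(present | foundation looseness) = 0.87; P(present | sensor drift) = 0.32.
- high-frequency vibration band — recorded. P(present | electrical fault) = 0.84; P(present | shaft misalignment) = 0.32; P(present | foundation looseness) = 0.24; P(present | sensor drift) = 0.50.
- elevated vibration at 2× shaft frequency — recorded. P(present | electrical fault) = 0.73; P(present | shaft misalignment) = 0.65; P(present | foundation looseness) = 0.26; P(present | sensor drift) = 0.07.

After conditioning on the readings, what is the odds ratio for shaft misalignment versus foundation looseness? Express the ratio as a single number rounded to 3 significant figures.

Unnormalized posterior weight (prior times the reading likelihoods) for each of the two hypotheses:
  shaft misalignment: 0.37 × 0.89 × 0.42 × 0.32 × 0.65 = 0.028768
  foundation looseness: 0.19 × 0.65 × 0.87 × 0.24 × 0.26 = 0.0067046
Posterior odds = 0.028768 / 0.0067046 ≈ 4.29.

4.29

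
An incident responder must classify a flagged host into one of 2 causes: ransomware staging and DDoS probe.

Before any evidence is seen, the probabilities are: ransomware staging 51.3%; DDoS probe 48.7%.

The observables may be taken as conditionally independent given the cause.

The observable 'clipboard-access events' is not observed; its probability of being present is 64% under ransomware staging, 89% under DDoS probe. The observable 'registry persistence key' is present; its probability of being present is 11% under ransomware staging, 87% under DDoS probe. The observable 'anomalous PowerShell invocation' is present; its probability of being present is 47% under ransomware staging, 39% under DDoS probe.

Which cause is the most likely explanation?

Multiply each prior by the joint likelihood of the observable pattern (using 1 − P(present | H) for each absent observable):
  ransomware staging: 0.513 × (1 − 0.64) × 0.11 × 0.47 = 0.009548
  DDoS probe: 0.487 × (1 − 0.89) × 0.87 × 0.39 = 0.018176
Marginal likelihood of the evidence = 0.027724.
P(ransomware staging | evidence) ≈ 0.009548 / 0.027724 ≈ 0.344
P(DDoS probe | evidence) ≈ 0.018176 / 0.027724 ≈ 0.656
The largest is 0.656, so DDoS probe is most probable.

DDoS probe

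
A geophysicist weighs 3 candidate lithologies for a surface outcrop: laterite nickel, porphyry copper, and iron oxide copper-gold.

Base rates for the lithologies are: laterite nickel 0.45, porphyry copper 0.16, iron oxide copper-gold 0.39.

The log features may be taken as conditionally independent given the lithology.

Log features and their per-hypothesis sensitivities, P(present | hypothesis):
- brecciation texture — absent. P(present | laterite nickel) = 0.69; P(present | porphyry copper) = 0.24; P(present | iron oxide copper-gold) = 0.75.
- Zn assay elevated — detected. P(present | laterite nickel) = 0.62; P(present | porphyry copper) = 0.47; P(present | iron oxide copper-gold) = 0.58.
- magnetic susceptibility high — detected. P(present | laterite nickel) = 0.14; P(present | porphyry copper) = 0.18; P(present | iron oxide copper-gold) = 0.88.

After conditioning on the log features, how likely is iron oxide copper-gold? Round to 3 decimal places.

0.690

For each hypothesis, the unnormalized posterior weight is prior × product of the log feature likelihoods (using 1 − P(present | H) for each absent log feature):
  laterite nickel: 0.45 × (1 − 0.69) × 0.62 × 0.14 = 0.012109
  porphyry copper: 0.16 × (1 − 0.24) × 0.47 × 0.18 = 0.010287
  iron oxide copper-gold: 0.39 × (1 − 0.75) × 0.58 × 0.88 = 0.049764
The unnormalized weights sum to 0.07216.
P(iron oxide copper-gold | evidence) = 0.049764 / 0.07216 ≈ 0.690.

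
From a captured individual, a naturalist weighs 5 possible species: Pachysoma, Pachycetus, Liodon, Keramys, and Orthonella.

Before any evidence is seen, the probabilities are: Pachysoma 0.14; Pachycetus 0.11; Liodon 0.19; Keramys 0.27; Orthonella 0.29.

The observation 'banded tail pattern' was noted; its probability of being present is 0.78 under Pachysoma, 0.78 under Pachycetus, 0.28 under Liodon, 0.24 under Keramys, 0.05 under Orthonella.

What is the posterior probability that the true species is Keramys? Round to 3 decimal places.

By Bayes' rule, the unnormalized weight for each hypothesis is prior × likelihood:
  Pachysoma: 0.14 × 0.78 = 0.1092
  Pachycetus: 0.11 × 0.78 = 0.0858
  Liodon: 0.19 × 0.28 = 0.0532
  Keramys: 0.27 × 0.24 = 0.0648
  Orthonella: 0.29 × 0.05 = 0.0145
Marginal likelihood of the evidence = 0.3275.
P(Keramys | evidence) = 0.0648 / 0.3275 ≈ 0.198.

0.198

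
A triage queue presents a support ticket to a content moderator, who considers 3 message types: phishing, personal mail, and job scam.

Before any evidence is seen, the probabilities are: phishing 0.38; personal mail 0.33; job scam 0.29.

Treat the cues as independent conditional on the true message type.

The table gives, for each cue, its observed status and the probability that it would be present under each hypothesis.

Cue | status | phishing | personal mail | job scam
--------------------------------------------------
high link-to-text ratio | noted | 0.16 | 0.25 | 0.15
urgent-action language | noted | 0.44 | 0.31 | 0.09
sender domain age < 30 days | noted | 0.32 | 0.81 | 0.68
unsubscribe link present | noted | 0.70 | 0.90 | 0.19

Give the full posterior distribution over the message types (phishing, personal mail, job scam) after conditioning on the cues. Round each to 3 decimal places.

0.238, 0.742, 0.020

For each hypothesis, the unnormalized posterior weight is prior × product of the cue likelihoods:
  phishing: 0.38 × 0.16 × 0.44 × 0.32 × 0.70 = 0.0059924
  personal mail: 0.33 × 0.25 × 0.31 × 0.81 × 0.90 = 0.018644
  job scam: 0.29 × 0.15 × 0.09 × 0.68 × 0.19 = 0.00050582
Marginal likelihood of the evidence = 0.025142.
P(phishing | evidence) = 0.0059924 / 0.025142 ≈ 0.238
P(personal mail | evidence) = 0.018644 / 0.025142 ≈ 0.742
P(job scam | evidence) = 0.00050582 / 0.025142 ≈ 0.020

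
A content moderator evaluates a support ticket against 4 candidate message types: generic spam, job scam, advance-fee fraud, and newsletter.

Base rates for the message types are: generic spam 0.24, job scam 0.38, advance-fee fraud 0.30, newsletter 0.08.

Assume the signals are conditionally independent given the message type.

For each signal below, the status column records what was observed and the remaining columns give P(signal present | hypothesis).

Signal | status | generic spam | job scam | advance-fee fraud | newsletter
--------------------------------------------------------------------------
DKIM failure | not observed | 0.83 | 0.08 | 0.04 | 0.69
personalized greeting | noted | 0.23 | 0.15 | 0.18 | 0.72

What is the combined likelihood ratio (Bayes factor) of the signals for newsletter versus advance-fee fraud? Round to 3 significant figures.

Take the product of per-signal likelihoods under each hypothesis (using 1 − P(present | H) for each absent signal), then divide.
  newsletter: (1 − 0.69) × 0.72 = 0.2232
  advance-fee fraud: (1 − 0.04) × 0.18 = 0.1728
Bayes factor = 0.2232 / 0.1728 ≈ 1.29

1.29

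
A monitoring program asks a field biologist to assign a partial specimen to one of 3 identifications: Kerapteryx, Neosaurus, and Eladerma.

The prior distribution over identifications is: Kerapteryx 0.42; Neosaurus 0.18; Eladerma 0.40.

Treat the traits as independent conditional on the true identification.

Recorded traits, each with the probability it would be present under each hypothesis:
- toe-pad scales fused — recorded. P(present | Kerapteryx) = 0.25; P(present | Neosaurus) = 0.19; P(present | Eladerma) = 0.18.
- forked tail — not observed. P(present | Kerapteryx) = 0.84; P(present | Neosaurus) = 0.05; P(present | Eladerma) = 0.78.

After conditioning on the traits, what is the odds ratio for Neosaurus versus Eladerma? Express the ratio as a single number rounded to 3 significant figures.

Posterior odds equal prior odds times the likelihood ratio; only the two competing hypotheses matter (using 1 − P(present | H) for each absent trait).
  Neosaurus: 0.18 × 0.19 × (1 − 0.05) = 0.03249
  Eladerma: 0.40 × 0.18 × (1 − 0.78) = 0.01584
Posterior odds = 0.03249 / 0.01584 ≈ 2.05.

2.05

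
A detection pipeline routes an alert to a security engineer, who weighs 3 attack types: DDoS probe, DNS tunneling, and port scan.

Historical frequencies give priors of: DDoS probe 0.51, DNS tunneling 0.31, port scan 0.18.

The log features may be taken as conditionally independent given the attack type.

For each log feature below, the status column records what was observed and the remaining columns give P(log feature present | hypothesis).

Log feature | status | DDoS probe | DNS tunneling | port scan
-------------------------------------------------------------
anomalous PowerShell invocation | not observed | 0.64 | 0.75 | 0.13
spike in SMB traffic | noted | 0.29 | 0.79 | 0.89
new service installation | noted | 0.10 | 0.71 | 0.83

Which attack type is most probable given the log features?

By Bayes' rule with conditional independence, the unnormalized weight for each hypothesis is prior × ∏ likelihoods (using 1 − P(present | H) for each absent log feature):
  DDoS probe: 0.51 × (1 − 0.64) × 0.29 × 0.10 = 0.0053244
  DNS tunneling: 0.31 × (1 − 0.75) × 0.79 × 0.71 = 0.04347
  port scan: 0.18 × (1 − 0.13) × 0.89 × 0.83 = 0.11568
Normalizing constant Z = 0.0053244 + 0.04347 + 0.11568 = 0.16447.
P(DDoS probe | evidence) ≈ 0.0053244 / 0.16447 ≈ 0.032
P(DNS tunneling | evidence) ≈ 0.04347 / 0.16447 ≈ 0.264
P(port scan | evidence) ≈ 0.11568 / 0.16447 ≈ 0.703
The largest is 0.703, so port scan is most probable.

port scan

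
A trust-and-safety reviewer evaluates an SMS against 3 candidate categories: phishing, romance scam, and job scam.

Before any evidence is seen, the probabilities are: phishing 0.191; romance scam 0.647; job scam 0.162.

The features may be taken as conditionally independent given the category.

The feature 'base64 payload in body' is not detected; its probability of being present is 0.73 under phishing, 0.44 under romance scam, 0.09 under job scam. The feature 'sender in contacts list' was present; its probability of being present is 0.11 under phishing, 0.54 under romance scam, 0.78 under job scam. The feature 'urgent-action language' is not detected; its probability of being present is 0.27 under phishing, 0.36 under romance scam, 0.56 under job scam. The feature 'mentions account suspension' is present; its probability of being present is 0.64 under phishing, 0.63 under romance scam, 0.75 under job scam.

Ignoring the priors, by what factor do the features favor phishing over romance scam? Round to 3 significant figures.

Take the product of per-feature likelihoods under each hypothesis (using 1 − P(present | H) for each absent feature), then divide.
  phishing: (1 − 0.73) × 0.11 × (1 − 0.27) × 0.64 = 0.013876
  romance scam: (1 − 0.44) × 0.54 × (1 − 0.36) × 0.63 = 0.12193
Bayes factor = 0.013876 / 0.12193 ≈ 0.114

0.114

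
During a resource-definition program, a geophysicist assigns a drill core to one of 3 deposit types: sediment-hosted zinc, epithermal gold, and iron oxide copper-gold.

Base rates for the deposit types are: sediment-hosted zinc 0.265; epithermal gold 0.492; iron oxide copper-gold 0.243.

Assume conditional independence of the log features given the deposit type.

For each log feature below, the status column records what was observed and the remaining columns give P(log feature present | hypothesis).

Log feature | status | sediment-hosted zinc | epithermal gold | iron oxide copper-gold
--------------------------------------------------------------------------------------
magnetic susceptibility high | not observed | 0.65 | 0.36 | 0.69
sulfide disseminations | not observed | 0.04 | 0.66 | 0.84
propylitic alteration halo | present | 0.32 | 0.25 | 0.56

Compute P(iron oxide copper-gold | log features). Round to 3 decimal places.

0.109

Multiply each prior by the joint likelihood of the log feature pattern (using 1 − P(present | H) for each absent log feature):
  sediment-hosted zinc: 0.265 × (1 − 0.65) × (1 − 0.04) × 0.32 = 0.028493
  epithermal gold: 0.492 × (1 − 0.36) × (1 − 0.66) × 0.25 = 0.026765
  iron oxide copper-gold: 0.243 × (1 − 0.69) × (1 − 0.84) × 0.56 = 0.0067496
Normalizing constant Z = 0.028493 + 0.026765 + 0.0067496 = 0.062007.
P(iron oxide copper-gold | evidence) = 0.0067496 / 0.062007 ≈ 0.109.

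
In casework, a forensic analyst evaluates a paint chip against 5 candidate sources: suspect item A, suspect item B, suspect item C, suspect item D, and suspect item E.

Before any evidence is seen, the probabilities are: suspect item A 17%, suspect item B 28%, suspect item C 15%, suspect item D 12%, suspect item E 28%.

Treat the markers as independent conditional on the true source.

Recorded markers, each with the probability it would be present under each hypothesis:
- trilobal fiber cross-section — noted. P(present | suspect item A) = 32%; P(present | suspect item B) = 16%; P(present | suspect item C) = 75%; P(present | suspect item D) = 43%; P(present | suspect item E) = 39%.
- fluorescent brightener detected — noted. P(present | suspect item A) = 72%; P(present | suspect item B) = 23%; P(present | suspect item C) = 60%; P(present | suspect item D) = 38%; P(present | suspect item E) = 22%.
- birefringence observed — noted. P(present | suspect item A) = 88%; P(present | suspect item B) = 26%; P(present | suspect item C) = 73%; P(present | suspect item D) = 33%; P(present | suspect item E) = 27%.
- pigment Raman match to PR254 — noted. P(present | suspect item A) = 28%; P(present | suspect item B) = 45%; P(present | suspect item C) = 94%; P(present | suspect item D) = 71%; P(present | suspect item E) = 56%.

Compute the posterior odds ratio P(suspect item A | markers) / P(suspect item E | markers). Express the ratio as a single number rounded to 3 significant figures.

Unnormalized posterior weight (prior times the marker likelihoods) for each of the two hypotheses:
  suspect item A: 0.17 × 0.32 × 0.72 × 0.88 × 0.28 = 0.009651
  suspect item E: 0.28 × 0.39 × 0.22 × 0.27 × 0.56 = 0.0036324
Odds(suspect item A : suspect item E) = 0.009651 / 0.0036324 ≈ 2.66.

2.66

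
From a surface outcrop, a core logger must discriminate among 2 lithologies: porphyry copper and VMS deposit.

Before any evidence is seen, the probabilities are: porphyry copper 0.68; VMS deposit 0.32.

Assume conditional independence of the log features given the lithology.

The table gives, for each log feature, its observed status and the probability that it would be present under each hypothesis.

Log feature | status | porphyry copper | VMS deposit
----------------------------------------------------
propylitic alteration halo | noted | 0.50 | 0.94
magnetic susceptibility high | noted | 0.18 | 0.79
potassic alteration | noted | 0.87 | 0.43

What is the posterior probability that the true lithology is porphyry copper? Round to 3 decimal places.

0.343

For each hypothesis, the unnormalized posterior weight is prior × product of the log feature likelihoods:
  porphyry copper: 0.68 × 0.50 × 0.18 × 0.87 = 0.053244
  VMS deposit: 0.32 × 0.94 × 0.79 × 0.43 = 0.10218
The unnormalized weights sum to 0.15543.
P(porphyry copper | evidence) = 0.053244 / 0.15543 ≈ 0.343.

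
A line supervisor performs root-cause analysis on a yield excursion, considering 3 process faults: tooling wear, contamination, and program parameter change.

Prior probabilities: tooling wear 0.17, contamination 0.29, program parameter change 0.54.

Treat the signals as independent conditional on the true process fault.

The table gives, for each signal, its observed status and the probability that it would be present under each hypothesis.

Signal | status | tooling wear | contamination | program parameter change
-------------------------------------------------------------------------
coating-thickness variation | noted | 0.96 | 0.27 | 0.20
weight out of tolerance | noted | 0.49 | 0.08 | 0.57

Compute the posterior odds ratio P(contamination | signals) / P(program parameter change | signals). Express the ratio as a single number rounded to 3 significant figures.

0.102

Posterior odds equal prior odds times the likelihood ratio; only the two competing hypotheses matter.
  contamination: 0.29 × 0.27 × 0.08 = 0.006264
  program parameter change: 0.54 × 0.20 × 0.57 = 0.06156
Odds(contamination : program parameter change) = 0.006264 / 0.06156 ≈ 0.102.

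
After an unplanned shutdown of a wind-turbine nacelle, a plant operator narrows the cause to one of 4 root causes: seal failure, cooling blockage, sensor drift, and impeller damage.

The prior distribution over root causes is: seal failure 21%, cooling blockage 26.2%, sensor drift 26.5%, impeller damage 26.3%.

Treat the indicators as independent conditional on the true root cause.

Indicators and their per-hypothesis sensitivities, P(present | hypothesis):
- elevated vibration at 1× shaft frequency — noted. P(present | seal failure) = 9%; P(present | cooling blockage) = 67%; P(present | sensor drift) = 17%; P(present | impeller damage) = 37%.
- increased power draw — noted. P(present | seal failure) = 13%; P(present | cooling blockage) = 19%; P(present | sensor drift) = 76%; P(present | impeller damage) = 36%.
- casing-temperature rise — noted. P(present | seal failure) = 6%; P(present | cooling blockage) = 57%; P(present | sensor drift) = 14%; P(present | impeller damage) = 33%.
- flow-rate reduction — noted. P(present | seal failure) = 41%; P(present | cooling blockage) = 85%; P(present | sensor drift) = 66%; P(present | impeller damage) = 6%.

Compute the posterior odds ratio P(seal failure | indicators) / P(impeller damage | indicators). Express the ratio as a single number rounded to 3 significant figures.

The normalizing constant cancels in an odds ratio, so compute prior × likelihood for the two hypotheses only:
  seal failure: 0.210 × 0.09 × 0.13 × 0.06 × 0.41 = 6.0442e-05
  impeller damage: 0.263 × 0.37 × 0.36 × 0.33 × 0.06 = 0.00069363
Odds(seal failure : impeller damage) = 6.0442e-05 / 0.00069363 ≈ 0.0871.

0.0871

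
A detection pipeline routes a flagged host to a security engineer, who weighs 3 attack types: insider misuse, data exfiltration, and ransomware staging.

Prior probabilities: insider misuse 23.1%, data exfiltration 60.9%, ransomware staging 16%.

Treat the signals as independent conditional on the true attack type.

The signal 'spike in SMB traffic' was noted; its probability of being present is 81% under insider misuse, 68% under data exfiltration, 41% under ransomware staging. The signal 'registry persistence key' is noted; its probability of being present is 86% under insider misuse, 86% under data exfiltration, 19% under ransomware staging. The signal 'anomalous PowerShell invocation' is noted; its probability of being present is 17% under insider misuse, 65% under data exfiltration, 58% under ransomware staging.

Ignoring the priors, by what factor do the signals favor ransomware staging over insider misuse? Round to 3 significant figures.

Joint likelihood of the signal pattern under each hypothesis:
  ransomware staging: 0.41 × 0.19 × 0.58 = 0.045182
  insider misuse: 0.81 × 0.86 × 0.17 = 0.11842
Bayes factor = 0.045182 / 0.11842 ≈ 0.382

0.382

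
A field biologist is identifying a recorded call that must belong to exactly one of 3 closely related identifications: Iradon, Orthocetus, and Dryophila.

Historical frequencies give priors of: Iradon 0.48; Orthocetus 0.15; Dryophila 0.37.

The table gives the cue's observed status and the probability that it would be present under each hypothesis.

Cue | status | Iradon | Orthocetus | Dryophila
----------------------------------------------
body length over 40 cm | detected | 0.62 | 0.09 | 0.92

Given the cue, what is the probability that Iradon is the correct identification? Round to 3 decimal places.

0.457

By Bayes' rule, the unnormalized weight for each hypothesis is prior × likelihood:
  Iradon: 0.48 × 0.62 = 0.2976
  Orthocetus: 0.15 × 0.09 = 0.0135
  Dryophila: 0.37 × 0.92 = 0.3404
The unnormalized weights sum to 0.6515.
P(Iradon | evidence) = 0.2976 / 0.6515 ≈ 0.457.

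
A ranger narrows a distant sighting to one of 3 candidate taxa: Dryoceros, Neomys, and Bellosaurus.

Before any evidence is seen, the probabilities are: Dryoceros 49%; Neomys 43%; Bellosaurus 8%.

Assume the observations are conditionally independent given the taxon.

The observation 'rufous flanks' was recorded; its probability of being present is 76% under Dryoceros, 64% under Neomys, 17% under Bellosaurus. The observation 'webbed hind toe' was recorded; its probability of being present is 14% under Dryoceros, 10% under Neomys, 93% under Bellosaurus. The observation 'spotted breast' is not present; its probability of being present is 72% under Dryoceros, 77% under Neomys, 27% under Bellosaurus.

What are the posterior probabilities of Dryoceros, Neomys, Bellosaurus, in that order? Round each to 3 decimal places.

0.484, 0.210, 0.306

For each hypothesis, the unnormalized posterior weight is prior × product of the observation likelihoods (using 1 − P(present | H) for each absent observation):
  Dryoceros: 0.49 × 0.76 × 0.14 × (1 − 0.72) = 0.014598
  Neomys: 0.43 × 0.64 × 0.10 × (1 − 0.77) = 0.0063296
  Bellosaurus: 0.08 × 0.17 × 0.93 × (1 − 0.27) = 0.009233
Marginal likelihood of the evidence = 0.030161.
P(Dryoceros | evidence) = 0.014598 / 0.030161 ≈ 0.484
P(Neomys | evidence) = 0.0063296 / 0.030161 ≈ 0.210
P(Bellosaurus | evidence) = 0.009233 / 0.030161 ≈ 0.306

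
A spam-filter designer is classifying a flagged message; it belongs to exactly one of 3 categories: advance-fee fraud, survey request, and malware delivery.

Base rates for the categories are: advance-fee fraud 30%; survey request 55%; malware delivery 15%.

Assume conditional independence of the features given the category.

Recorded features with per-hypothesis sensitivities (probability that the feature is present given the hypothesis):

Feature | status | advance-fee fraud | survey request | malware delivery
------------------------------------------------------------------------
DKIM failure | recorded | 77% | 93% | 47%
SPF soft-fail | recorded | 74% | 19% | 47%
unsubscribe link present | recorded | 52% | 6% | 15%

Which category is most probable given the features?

advance-fee fraud

For each hypothesis, the unnormalized posterior weight is prior × product of the feature likelihoods:
  advance-fee fraud: 0.30 × 0.77 × 0.74 × 0.52 = 0.088889
  survey request: 0.55 × 0.93 × 0.19 × 0.06 = 0.0058311
  malware delivery: 0.15 × 0.47 × 0.47 × 0.15 = 0.0049702
The unnormalized weights sum to 0.09969.
P(advance-fee fraud | evidence) ≈ 0.088889 / 0.09969 ≈ 0.892
P(survey request | evidence) ≈ 0.0058311 / 0.09969 ≈ 0.058
P(malware delivery | evidence) ≈ 0.0049702 / 0.09969 ≈ 0.050
The largest is 0.892, so advance-fee fraud is most probable.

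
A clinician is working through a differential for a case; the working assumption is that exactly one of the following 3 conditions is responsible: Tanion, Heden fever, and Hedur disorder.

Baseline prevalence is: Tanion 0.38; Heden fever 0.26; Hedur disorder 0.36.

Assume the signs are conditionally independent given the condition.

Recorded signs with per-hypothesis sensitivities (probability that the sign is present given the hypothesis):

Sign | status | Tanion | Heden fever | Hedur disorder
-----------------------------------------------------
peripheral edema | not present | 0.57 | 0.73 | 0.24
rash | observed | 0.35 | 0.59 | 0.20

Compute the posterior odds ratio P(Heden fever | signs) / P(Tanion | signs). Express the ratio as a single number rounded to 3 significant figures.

Posterior odds equal prior odds times the likelihood ratio; only the two competing hypotheses matter (using 1 − P(present | H) for each absent sign).
  Heden fever: 0.26 × (1 − 0.73) × 0.59 = 0.041418
  Tanion: 0.38 × (1 − 0.57) × 0.35 = 0.05719
Odds(Heden fever : Tanion) = 0.041418 / 0.05719 ≈ 0.724.

0.724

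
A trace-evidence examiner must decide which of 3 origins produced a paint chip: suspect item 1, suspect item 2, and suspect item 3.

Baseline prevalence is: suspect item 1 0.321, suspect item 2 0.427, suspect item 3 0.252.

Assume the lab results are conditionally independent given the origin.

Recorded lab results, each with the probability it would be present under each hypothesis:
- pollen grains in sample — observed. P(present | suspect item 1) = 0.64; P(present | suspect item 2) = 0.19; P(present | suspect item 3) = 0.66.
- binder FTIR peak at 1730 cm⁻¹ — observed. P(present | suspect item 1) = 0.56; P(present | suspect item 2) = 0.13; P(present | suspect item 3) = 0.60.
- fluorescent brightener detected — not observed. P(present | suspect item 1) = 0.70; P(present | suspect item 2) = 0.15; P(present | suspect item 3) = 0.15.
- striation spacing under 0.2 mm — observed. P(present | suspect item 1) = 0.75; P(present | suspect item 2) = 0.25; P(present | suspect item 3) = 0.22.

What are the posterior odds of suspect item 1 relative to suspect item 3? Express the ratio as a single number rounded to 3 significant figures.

The normalizing constant cancels in an odds ratio, so compute prior × likelihood for the two hypotheses only (using 1 − P(present | H) for each absent lab result):
  suspect item 1: 0.321 × 0.64 × 0.56 × (1 − 0.70) × 0.75 = 0.025885
  suspect item 3: 0.252 × 0.66 × 0.60 × (1 − 0.15) × 0.22 = 0.018661
Odds(suspect item 1 : suspect item 3) = 0.025885 / 0.018661 ≈ 1.39.

1.39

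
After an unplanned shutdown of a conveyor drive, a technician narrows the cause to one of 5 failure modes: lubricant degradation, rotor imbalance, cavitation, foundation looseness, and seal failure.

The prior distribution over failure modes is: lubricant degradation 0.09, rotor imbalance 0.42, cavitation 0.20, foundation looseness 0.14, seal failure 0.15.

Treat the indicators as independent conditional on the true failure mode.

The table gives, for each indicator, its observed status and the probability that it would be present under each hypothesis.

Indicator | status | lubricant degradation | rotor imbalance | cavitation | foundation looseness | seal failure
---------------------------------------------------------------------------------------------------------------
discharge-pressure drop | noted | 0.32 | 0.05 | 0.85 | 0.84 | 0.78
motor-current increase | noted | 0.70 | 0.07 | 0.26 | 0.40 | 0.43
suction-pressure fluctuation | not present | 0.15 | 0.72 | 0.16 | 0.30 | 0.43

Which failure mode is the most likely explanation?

cavitation

For each hypothesis, the unnormalized posterior weight is prior × product of the indicator likelihoods (using 1 − P(present | H) for each absent indicator):
  lubricant degradation: 0.09 × 0.32 × 0.70 × (1 − 0.15) = 0.017136
  rotor imbalance: 0.42 × 0.05 × 0.07 × (1 − 0.72) = 0.0004116
  cavitation: 0.20 × 0.85 × 0.26 × (1 − 0.16) = 0.037128
  foundation looseness: 0.14 × 0.84 × 0.40 × (1 − 0.30) = 0.032928
  seal failure: 0.15 × 0.78 × 0.43 × (1 − 0.43) = 0.028677
Normalizing constant Z = 0.017136 + 0.0004116 + 0.037128 + 0.032928 + 0.028677 = 0.11628.
P(lubricant degradation | evidence) ≈ 0.017136 / 0.11628 ≈ 0.147
P(rotor imbalance | evidence) ≈ 0.0004116 / 0.11628 ≈ 0.004
P(cavitation | evidence) ≈ 0.037128 / 0.11628 ≈ 0.319
P(foundation looseness | evidence) ≈ 0.032928 / 0.11628 ≈ 0.283
P(seal failure | evidence) ≈ 0.028677 / 0.11628 ≈ 0.247
The largest is 0.319, so cavitation is most probable.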